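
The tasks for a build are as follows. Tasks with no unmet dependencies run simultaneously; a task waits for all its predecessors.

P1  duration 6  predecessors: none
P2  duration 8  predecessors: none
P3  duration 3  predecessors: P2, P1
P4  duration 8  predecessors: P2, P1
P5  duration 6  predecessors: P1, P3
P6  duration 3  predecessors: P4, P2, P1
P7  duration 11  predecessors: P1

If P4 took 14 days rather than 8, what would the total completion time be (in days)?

25

Critical path before the change: P2→P4→P6 = 8+8+3 = 19 giving 19 days.
Since P4 is critical, the +6 change carries straight to that chain (now 25 days).
No other chain overtakes it, so the finish is 25 days.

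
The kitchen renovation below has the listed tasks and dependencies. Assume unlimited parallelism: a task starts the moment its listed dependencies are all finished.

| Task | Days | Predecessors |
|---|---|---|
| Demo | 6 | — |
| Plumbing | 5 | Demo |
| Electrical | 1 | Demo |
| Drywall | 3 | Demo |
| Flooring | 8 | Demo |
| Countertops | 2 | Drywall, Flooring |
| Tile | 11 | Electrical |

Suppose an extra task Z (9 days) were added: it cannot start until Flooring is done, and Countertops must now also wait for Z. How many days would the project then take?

Originally the project takes 18 days.
With Z inserted, Countertops now waits for max(Drywall, Flooring, Z).
New critical path: Demo→Flooring→Z→Countertops = 6+8+9+2 = 25 ⇒ 25 days.

25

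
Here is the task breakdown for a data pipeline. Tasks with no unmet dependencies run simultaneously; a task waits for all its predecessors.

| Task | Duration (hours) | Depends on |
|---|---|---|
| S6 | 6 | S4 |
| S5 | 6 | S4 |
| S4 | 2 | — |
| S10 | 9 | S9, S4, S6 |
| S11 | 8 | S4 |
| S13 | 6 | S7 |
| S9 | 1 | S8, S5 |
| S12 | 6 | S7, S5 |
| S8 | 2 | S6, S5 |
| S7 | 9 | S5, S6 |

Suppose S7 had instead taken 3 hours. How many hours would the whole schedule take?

As given, the longest chain is S4→S5→S7→S12 = 2+6+9+6 = 23, so the finish is 23 hours.
S7 is on the critical path; changing it to 3 makes that path 17 hours.
Now S4→S5→S8→S9→S10 = 2+6+2+1+9 = 20 is longest, so the finish becomes 20 hours.

20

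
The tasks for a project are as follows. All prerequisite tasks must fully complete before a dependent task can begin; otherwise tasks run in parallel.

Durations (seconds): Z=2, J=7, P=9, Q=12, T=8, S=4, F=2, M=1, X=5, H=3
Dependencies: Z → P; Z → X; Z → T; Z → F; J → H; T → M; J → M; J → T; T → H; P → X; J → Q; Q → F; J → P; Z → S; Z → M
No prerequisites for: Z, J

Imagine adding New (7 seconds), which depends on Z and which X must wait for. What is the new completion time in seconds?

Originally the schedule takes 21 seconds.
With New inserted, X now waits for max(Z, P, New).
New critical path: J→P→X = 7+9+5 = 21 ⇒ 21 seconds.

21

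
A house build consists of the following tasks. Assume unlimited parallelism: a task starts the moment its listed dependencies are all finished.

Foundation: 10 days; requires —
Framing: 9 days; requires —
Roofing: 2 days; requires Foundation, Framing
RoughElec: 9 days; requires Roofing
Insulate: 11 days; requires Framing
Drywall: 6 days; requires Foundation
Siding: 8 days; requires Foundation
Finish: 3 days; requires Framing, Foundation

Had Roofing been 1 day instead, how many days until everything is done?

The binding path is Foundation→Roofing→RoughElec = 10+2+9 = 21; finish at 21 days.
Roofing is on the critical path; changing it to 1 makes that path 20 days.
That remains the longest chain; total 20 days.

20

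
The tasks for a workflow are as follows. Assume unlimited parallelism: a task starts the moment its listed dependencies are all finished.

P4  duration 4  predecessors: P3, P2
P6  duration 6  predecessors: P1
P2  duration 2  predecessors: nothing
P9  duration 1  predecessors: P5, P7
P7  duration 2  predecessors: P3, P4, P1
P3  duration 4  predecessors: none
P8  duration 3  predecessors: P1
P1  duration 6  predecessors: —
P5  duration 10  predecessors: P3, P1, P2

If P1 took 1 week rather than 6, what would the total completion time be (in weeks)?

15

Actual critical path: P1→P5→P9 = 6+10+1 = 17 ⇒ 17 weeks.
Since P1 is critical, the -5 change carries straight to that chain (now 12 weeks).
The binding chain switches to P3→P5→P9 = 4+10+1 = 15; finish 15 weeks.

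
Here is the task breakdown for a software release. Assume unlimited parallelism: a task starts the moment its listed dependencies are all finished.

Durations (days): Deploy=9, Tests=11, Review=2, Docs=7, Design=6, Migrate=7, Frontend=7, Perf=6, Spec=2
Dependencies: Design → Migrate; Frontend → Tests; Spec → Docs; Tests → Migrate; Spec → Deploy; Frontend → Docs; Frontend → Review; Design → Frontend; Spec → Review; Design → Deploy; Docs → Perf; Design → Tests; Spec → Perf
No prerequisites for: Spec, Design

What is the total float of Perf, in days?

Critical path: Design→Frontend→Tests→Migrate = 6+7+11+7 = 31, so the finish is 31 days.
Longest path through Perf: 26 days (earliest finish 26, latest finish 31).
So Perf can slip 31 − 26 = 5 days.

5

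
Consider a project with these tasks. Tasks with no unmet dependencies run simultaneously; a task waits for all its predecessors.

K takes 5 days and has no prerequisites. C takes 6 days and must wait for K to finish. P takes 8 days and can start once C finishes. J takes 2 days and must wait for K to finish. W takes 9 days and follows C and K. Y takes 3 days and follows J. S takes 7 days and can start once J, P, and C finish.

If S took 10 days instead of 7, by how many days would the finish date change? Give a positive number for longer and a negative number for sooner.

The binding path is K→C→P→S = 5+6+8+7 = 26; finish at 26 days.
Since S is critical, the +3 change carries straight to that chain (now 29 days).
No other chain overtakes it, so the finish is 29 days.
Change in finish: 29 − 26 = +3 days.

3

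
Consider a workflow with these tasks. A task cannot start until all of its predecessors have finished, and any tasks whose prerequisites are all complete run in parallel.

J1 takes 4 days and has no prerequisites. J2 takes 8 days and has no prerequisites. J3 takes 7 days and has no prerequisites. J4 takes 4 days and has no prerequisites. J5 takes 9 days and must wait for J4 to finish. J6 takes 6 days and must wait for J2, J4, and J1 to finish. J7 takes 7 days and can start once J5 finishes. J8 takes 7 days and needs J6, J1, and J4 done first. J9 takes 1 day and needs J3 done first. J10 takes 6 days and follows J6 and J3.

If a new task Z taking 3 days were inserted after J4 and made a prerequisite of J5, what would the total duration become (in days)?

Originally the project takes 21 days.
With Z inserted, J5 now waits for max(J4, Z).
New critical path: J4→Z→J5→J7 = 4+3+9+7 = 23 ⇒ 23 days.

23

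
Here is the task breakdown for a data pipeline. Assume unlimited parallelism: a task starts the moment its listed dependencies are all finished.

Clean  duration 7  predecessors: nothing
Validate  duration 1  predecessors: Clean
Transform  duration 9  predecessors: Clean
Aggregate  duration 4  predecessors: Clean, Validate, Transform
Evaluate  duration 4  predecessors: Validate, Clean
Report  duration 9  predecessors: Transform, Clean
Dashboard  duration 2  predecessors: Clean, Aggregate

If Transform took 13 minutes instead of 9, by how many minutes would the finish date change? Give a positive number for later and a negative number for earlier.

Actual critical path: Clean→Transform→Report = 7+9+9 = 25 ⇒ 25 minutes.
Since Transform is critical, the +4 change carries straight to that chain (now 29 minutes).
No other chain overtakes it, so the finish is 29 minutes.
Change in finish: 29 − 25 = +4 minutes.

4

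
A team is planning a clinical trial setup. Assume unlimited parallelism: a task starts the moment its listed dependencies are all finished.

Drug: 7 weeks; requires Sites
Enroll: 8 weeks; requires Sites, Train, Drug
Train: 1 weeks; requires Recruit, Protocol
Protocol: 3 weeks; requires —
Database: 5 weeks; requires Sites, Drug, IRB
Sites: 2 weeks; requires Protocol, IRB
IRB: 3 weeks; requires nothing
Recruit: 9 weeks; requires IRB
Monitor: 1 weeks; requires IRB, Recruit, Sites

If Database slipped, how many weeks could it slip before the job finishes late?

Critical path: IRB→Recruit→Train→Enroll = 3+9+1+8 = 21, so the finish is 21 weeks.
The longest chain containing Database totals 17 weeks.
Float = 21 − 17 = 4.

4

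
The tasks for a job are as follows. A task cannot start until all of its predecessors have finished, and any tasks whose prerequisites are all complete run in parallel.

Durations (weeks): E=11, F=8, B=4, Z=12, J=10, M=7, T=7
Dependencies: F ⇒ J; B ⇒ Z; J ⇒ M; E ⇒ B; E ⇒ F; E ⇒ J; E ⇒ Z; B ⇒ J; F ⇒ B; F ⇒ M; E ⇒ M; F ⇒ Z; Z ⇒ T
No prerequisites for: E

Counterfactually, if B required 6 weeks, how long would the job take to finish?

44

Baseline: E→F→B→Z→T = 11+8+4+12+7 = 42 → 42 weeks.
B lies on that path, so at 6 weeks the path becomes 44 weeks.
The critical path is still E→F→B→Z→T; finish is now 44 weeks.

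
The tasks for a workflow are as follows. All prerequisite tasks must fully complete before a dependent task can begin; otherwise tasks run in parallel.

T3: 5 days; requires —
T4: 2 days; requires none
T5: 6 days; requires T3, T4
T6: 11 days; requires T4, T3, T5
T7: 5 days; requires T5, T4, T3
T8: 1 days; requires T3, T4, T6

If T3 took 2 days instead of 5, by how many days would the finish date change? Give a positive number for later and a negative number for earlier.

-3

As given, the longest chain is T3→T5→T6→T8 = 5+6+11+1 = 23, so the finish is 23 days.
T3 lies on that path, so at 2 days the path becomes 20 days.
That remains the longest chain; total 20 days.
Change in finish: 20 − 23 = -3 days.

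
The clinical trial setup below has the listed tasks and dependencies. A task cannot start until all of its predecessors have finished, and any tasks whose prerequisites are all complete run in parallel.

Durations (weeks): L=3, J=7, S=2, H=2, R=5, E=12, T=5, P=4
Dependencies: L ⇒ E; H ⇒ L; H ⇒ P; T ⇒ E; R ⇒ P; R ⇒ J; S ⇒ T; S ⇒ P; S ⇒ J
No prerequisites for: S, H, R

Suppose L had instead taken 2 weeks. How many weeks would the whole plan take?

Baseline: S→T→E = 2+5+12 = 19 → 19 weeks.
L is off the critical path — its longest chain is 17 weeks, giving 2 of slack.
That remains the longest chain; total 19 weeks.

19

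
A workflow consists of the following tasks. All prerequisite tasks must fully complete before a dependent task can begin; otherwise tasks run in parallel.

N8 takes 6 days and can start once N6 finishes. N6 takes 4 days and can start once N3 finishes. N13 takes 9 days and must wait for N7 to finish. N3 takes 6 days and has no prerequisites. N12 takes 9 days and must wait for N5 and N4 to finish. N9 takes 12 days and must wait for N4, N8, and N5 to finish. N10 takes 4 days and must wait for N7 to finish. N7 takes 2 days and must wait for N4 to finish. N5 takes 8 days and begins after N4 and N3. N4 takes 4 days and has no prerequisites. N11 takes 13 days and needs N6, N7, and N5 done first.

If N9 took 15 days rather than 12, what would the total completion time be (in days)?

Baseline: N3→N6→N8→N9 = 6+4+6+12 = 28 → 28 days.
Since N9 is critical, the +3 change carries straight to that chain (now 31 days).
That remains the longest chain; total 31 days.

31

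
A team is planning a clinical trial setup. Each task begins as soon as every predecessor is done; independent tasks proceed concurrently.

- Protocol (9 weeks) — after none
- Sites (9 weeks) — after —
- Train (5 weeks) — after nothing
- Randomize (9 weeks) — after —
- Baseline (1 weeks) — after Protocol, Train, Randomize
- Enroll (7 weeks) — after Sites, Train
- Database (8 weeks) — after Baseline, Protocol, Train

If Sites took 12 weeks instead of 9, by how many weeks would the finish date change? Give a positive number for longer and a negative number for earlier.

1

Baseline: Protocol→Baseline→Database = 9+1+8 = 18 → 18 weeks.
Sites is off the critical path — its longest chain is 16 weeks, giving 2 of slack.
The binding chain switches to Sites→Enroll = 12+7 = 19; finish 19 weeks.
Change in finish: 19 − 18 = +1 weeks.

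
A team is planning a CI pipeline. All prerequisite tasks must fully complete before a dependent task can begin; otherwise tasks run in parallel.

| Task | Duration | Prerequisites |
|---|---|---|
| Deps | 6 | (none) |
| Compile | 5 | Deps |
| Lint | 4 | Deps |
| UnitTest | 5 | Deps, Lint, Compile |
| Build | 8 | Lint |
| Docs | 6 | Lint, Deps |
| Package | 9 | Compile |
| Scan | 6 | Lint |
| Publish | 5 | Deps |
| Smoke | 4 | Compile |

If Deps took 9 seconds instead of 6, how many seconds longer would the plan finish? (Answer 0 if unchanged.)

Baseline: Deps→Compile→Package = 6+5+9 = 20 → 20 seconds.
Since Deps is critical, the +3 change carries straight to that chain (now 23 seconds).
No other chain overtakes it, so the finish is 23 seconds.
Change in finish: 23 − 20 = +3 seconds.

3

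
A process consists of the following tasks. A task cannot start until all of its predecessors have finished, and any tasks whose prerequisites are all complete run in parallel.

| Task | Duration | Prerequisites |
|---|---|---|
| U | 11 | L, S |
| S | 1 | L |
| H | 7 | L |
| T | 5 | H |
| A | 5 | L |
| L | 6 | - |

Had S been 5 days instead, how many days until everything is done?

The binding path is L→S→U = 6+1+11 = 18; finish at 18 days.
Since S is critical, the +4 change carries straight to that chain (now 22 days).
That remains the longest chain; total 22 days.

22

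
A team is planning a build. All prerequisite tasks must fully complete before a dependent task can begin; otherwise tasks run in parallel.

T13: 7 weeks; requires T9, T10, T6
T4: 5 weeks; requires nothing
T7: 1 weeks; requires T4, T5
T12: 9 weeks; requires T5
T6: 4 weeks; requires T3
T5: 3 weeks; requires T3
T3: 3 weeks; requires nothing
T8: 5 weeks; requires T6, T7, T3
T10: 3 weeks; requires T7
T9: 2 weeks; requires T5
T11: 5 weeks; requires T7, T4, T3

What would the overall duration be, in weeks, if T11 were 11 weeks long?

18

The binding path is T3→T5→T7→T10→T13 = 3+3+1+3+7 = 17; finish at 17 weeks.
The longest path through T11 is only 12 weeks, so T11 has float 5.
New critical path: T3→T5→T7→T11 = 3+3+1+11 = 18 ⇒ 18 weeks.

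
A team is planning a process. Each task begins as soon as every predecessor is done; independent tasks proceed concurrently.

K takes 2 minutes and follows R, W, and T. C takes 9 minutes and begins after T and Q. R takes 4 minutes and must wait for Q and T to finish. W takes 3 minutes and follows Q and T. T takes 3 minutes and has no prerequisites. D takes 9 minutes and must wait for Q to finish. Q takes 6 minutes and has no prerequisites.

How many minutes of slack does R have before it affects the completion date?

Q→C = 6+9 = 15 sets the makespan at 15 minutes.
R finishes as early as 10 and must finish by 13.
Slack of R = 9 − 6 = 3 minutes.

3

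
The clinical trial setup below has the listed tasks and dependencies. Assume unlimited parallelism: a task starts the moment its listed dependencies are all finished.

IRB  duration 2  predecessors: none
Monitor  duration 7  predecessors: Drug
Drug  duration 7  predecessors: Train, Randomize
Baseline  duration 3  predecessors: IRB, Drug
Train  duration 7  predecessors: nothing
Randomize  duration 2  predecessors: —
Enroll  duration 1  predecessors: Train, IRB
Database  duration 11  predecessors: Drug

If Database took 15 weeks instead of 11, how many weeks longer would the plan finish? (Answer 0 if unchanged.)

4

Critical path before the change: Train→Drug→Database = 7+7+11 = 25 giving 25 weeks.
Database lies on that path, so at 15 weeks the path becomes 29 weeks.
The critical path is still Train→Drug→Database; finish is now 29 weeks.
Change in finish: 29 − 25 = +4 weeks.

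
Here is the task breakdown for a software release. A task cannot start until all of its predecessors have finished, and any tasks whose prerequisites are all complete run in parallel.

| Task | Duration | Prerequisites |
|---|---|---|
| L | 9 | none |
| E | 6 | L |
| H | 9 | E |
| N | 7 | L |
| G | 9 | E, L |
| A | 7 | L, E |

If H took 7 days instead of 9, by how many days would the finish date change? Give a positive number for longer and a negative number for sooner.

Actual critical path: L→E→H = 9+6+9 = 24 ⇒ 24 days.
Since H is critical, the -2 change carries straight to that chain (now 22 days).
The binding chain switches to L→E→G = 9+6+9 = 24; finish 24 days.
Change in finish: 24 − 24 = +0 days.

0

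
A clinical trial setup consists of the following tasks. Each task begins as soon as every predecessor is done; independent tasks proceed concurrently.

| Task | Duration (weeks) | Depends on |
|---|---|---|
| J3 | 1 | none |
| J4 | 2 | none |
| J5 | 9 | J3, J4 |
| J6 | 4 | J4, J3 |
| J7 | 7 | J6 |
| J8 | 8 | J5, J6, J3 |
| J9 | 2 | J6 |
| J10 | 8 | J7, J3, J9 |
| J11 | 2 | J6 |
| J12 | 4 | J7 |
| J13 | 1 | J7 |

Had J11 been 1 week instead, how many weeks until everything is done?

21

As given, the longest chain is J4→J6→J7→J10 = 2+4+7+8 = 21, so the finish is 21 weeks.
The longest path through J11 is only 8 weeks, so J11 has float 13.
The critical path is still J4→J6→J7→J10; finish is now 21 weeks.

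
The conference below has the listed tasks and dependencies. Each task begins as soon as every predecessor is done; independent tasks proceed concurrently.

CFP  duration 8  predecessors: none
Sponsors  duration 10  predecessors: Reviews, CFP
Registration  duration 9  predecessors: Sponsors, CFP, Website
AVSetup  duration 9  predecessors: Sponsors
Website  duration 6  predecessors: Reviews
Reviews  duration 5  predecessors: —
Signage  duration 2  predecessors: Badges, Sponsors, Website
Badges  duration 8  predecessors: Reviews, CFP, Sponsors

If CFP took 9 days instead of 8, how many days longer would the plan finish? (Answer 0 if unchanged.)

Actual critical path: CFP→Sponsors→Badges→Signage = 8+10+8+2 = 28 ⇒ 28 days.
CFP lies on that path, so at 9 days the path becomes 29 days.
The critical path is still CFP→Sponsors→Badges→Signage; finish is now 29 days.
Change in finish: 29 − 28 = +1 days.

1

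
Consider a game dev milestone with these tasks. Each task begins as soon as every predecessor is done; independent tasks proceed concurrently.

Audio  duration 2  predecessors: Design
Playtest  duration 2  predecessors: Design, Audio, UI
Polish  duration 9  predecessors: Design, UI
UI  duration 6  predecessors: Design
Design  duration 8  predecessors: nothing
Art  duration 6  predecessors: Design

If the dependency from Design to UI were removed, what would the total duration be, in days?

17

Original critical path: Design→UI→Polish = 8+6+9 = 23 ⇒ 23 days.
Without Design→UI, UI's earliest start moves from 8 to 0.
New critical path: Design→Polish = 8+9 = 17 ⇒ 17 days.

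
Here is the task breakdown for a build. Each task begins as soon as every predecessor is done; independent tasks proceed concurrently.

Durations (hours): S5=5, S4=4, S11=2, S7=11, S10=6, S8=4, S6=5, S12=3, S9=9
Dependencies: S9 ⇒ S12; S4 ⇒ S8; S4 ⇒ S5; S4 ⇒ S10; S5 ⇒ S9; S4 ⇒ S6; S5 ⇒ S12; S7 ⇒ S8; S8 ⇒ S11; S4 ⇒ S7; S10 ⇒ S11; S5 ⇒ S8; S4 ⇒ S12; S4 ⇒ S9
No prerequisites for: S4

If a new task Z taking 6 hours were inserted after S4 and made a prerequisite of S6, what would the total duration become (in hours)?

Originally the plan takes 21 hours.
With Z inserted, S6 now waits for max(S4, Z).
New critical path: S4→S5→S9→S12 = 4+5+9+3 = 21 ⇒ 21 hours.

21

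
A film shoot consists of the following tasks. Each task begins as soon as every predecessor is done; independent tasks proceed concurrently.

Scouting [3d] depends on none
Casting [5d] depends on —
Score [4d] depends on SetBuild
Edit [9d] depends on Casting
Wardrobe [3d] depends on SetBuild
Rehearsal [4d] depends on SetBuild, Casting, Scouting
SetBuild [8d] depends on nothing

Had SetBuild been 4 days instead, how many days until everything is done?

Critical path before the change: Casting→Edit = 5+9 = 14 giving 14 days.
The longest path through SetBuild is only 12 days, so SetBuild has float 2.
No other chain overtakes it, so the finish is 14 days.

14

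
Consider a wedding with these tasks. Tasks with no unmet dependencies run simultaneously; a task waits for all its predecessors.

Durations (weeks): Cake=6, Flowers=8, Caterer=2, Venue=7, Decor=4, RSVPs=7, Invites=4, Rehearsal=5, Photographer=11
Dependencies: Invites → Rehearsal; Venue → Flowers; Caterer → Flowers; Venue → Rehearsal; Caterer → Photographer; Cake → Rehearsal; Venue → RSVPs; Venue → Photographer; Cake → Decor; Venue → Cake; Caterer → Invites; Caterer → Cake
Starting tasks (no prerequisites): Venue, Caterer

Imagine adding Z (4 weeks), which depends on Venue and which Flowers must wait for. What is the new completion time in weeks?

Originally the wedding takes 18 weeks.
With Z inserted, Flowers now waits for max(Caterer, Venue, Z).
New critical path: Venue→Z→Flowers = 7+4+8 = 19 ⇒ 19 weeks.

19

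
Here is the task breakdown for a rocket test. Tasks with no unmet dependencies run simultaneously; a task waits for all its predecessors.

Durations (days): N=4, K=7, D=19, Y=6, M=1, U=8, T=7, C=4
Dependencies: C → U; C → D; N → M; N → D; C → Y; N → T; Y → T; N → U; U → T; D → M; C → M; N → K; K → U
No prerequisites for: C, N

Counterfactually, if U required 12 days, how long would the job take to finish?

30

Baseline: N→K→U→T = 4+7+8+7 = 26 → 26 days.
U is on the critical path; changing it to 12 makes that path 30 days.
No other chain overtakes it, so the finish is 30 days.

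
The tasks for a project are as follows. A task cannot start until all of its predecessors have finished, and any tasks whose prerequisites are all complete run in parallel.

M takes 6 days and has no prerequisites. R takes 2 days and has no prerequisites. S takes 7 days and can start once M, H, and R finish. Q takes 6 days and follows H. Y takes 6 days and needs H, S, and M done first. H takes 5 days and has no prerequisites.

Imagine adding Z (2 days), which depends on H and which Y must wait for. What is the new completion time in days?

19

Originally the plan takes 19 days.
With Z inserted, Y now waits for max(H, S, M, Z).
New critical path: M→S→Y = 6+7+6 = 19 ⇒ 19 days.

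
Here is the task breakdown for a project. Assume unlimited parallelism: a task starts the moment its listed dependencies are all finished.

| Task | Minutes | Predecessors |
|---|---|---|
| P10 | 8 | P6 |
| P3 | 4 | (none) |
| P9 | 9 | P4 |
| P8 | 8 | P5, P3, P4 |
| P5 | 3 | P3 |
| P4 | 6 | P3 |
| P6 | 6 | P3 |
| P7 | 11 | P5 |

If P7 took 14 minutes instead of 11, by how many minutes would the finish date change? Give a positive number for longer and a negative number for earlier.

2

Critical path before the change: P3→P4→P9 = 4+6+9 = 19 giving 19 minutes.
P7 is off the critical path — its longest chain is 18 minutes, giving 1 of slack.
New critical path: P3→P5→P7 = 4+3+14 = 21 ⇒ 21 minutes.
Change in finish: 21 − 19 = +2 minutes.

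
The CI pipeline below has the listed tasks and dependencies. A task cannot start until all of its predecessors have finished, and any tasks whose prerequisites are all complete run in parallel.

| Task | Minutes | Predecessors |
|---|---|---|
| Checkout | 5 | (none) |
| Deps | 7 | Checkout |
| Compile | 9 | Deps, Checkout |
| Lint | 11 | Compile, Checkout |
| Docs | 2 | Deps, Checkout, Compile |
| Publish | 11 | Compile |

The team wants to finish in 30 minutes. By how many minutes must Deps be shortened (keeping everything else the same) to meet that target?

2

Current finish: 32 minutes; target: 30.
Deps is on every critical path, so each minute cut from Deps cuts the finish by one (this holds down to a finish of 26).
Need 32 − 30 = 2 minutes off Deps → Deps becomes 5 minutes, finish becomes 30.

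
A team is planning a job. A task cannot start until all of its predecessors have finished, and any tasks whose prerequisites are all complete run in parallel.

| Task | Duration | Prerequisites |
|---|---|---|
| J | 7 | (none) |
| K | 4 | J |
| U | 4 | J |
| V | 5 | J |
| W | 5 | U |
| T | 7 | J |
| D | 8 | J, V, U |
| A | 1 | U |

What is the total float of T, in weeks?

Critical path: J→V→D = 7+5+8 = 20, so the finish is 20 weeks.
Longest path through T: 14 weeks (earliest finish 14, latest finish 20).
So T can slip 20 − 14 = 6 weeks.

6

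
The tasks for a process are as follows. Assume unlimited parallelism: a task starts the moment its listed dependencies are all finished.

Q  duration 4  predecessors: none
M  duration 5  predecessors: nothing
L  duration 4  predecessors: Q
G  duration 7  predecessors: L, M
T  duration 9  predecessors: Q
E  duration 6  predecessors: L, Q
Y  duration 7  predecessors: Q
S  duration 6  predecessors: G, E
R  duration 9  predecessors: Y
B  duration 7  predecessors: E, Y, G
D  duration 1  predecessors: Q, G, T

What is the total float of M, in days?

3

Q→L→G→B = 4+4+7+7 = 22 sets the makespan at 22 days.
The longest chain containing M totals 19 days.
So M can slip 8 − 5 = 3 days.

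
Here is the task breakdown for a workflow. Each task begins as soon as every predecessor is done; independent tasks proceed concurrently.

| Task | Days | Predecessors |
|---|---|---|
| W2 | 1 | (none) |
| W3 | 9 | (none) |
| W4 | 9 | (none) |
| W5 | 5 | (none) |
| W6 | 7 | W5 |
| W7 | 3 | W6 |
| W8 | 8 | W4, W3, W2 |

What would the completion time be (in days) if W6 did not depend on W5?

With the dependency in place, W3→W8 = 9+8 = 17 sets the finish at 17 days.
Without W5→W6, W6's earliest start moves from 5 to 0.
New critical path: W3→W8 = 9+8 = 17 ⇒ 17 days.

17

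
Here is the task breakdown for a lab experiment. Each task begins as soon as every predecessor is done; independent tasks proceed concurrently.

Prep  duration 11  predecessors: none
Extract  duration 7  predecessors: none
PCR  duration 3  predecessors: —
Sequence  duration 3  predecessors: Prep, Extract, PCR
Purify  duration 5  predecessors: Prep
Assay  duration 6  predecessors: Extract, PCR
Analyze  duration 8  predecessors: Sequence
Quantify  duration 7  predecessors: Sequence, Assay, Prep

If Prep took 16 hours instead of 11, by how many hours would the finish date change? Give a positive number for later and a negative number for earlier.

5

Baseline: Prep→Sequence→Analyze = 11+3+8 = 22 → 22 hours.
Prep is on the critical path; changing it to 16 makes that path 27 hours.
That remains the longest chain; total 27 hours.
Change in finish: 27 − 22 = +5 hours.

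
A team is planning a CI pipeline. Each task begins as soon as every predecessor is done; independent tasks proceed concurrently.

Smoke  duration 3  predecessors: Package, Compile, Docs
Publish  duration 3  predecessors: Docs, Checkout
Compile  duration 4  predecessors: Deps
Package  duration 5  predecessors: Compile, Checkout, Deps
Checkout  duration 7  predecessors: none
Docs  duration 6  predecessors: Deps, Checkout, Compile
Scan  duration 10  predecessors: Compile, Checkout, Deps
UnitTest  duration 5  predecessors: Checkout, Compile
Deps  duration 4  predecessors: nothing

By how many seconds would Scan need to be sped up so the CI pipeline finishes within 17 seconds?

Current finish: 18 seconds; target: 17.
Scan is on every critical path, so each second cut from Scan cuts the finish by one (this holds down to a finish of 17).
Need 18 − 17 = 1 second off Scan → Scan becomes 9 seconds, finish becomes 17.

1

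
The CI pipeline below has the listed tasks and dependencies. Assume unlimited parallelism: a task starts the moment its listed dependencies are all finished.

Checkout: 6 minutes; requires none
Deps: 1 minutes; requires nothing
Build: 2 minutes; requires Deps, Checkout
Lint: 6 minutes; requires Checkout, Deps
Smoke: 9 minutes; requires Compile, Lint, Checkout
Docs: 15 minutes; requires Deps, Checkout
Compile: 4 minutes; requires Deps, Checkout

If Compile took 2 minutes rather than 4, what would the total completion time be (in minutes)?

21

As given, the longest chain is Checkout→Lint→Smoke = 6+6+9 = 21, so the finish is 21 minutes.
Compile has 2 minutes of float (longest path through it is 19).
The critical path is still Checkout→Lint→Smoke; finish is now 21 minutes.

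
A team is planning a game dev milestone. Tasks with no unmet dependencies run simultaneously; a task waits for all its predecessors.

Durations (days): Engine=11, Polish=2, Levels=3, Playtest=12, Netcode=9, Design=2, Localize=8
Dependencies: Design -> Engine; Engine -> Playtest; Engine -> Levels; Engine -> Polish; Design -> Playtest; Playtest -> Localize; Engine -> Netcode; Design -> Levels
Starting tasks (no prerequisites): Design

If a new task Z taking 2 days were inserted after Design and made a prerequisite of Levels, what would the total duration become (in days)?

33

Originally the schedule takes 33 days.
With Z inserted, Levels now waits for max(Design, Engine, Z).
New critical path: Design→Engine→Playtest→Localize = 2+11+12+8 = 33 ⇒ 33 days.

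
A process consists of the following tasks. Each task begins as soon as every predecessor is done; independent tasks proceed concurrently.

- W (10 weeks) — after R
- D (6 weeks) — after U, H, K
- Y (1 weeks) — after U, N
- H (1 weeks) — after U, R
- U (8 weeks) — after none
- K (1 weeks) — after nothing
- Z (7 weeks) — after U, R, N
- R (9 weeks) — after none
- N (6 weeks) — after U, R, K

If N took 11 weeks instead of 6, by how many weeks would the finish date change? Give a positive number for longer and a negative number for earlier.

5

As given, the longest chain is R→N→Z = 9+6+7 = 22, so the finish is 22 weeks.
Since N is critical, the +5 change carries straight to that chain (now 27 weeks).
The critical path is still R→N→Z; finish is now 27 weeks.
Change in finish: 27 − 22 = +5 weeks.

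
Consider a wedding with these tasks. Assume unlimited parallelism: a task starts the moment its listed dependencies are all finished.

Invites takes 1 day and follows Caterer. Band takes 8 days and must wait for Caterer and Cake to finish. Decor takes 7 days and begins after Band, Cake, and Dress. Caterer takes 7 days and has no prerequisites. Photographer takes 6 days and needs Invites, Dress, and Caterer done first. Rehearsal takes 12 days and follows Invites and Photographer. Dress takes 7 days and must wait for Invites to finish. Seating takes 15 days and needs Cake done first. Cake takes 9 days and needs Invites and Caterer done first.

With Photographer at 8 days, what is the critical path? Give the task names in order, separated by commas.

Caterer, Invites, Dress, Photographer, Rehearsal

As given, the longest chain is Caterer→Invites→Dress→Photographer→Rehearsal = 7+1+7+6+12 = 33, so the finish is 33 days.
Since Photographer is critical, the +2 change carries straight to that chain (now 35 days).
No other chain overtakes it, so the finish is 35 days.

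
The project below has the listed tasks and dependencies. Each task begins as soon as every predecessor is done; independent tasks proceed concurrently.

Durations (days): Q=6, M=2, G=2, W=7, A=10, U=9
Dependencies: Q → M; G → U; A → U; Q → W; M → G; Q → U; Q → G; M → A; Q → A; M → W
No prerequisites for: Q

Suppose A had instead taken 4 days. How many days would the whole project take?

21

As given, the longest chain is Q→M→A→U = 6+2+10+9 = 27, so the finish is 27 days.
A lies on that path, so at 4 days the path becomes 21 days.
The critical path is still Q→M→A→U; finish is now 21 days.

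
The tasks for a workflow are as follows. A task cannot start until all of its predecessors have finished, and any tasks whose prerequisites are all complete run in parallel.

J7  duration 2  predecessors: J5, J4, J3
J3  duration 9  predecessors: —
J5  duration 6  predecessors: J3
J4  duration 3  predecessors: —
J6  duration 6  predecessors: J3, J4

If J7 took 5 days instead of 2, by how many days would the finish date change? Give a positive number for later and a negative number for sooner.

Baseline: J3→J5→J7 = 9+6+2 = 17 → 17 days.
J7 is on the critical path; changing it to 5 makes that path 20 days.
That remains the longest chain; total 20 days.
Change in finish: 20 − 17 = +3 days.

3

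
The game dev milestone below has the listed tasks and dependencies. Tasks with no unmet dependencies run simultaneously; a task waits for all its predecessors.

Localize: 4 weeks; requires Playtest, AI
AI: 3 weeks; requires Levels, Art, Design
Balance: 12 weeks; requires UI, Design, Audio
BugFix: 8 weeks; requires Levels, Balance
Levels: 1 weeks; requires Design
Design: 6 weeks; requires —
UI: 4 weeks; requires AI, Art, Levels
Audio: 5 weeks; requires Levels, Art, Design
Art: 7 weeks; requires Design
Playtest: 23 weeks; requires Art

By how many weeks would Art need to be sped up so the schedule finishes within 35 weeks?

Current finish: 40 weeks; target: 35.
Art is on every critical path, so each week cut from Art cuts the finish by one (this holds down to a finish of 34).
Need 40 − 35 = 5 weeks off Art → Art becomes 2 weeks, finish becomes 35.

5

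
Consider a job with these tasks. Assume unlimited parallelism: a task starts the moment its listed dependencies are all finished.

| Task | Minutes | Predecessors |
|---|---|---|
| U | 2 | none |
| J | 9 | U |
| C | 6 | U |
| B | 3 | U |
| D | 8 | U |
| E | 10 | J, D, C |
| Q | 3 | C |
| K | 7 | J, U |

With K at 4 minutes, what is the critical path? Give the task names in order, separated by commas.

The binding path is U→J→E = 2+9+10 = 21; finish at 21 minutes.
K is off the critical path — its longest chain is 18 minutes, giving 3 of slack.
That remains the longest chain; total 21 minutes.

U, J, E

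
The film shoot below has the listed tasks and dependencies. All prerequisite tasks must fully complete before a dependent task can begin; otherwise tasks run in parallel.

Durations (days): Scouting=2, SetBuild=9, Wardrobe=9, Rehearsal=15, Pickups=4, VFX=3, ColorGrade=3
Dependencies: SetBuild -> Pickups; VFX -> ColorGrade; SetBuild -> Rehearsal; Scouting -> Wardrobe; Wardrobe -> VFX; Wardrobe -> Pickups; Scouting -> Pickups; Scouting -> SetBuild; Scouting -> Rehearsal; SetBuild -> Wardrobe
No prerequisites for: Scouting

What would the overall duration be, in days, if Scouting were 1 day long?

25

The binding path is Scouting→SetBuild→Wardrobe→VFX→ColorGrade = 2+9+9+3+3 = 26; finish at 26 days.
Scouting is on the critical path; changing it to 1 makes that path 25 days.
The critical path is still Scouting→SetBuild→Wardrobe→VFX→ColorGrade; finish is now 25 days.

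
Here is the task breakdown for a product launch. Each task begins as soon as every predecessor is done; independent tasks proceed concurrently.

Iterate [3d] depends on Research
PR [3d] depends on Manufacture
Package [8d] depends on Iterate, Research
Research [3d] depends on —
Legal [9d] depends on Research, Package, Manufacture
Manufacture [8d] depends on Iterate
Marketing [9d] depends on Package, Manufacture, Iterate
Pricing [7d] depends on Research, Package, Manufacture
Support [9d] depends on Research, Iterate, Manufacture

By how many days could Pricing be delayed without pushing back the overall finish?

2

Critical path: Research→Iterate→Manufacture→Marketing = 3+3+8+9 = 23, so the finish is 23 days.
Pricing finishes as early as 21 and must finish by 23.
So Pricing can slip 23 − 21 = 2 days.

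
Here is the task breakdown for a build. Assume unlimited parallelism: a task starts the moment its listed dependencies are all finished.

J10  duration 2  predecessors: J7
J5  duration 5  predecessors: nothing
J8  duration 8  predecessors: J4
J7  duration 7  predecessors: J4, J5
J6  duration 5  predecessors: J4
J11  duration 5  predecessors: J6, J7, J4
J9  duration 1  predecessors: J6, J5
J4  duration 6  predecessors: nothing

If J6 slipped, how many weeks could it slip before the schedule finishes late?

2

J4→J7→J11 = 6+7+5 = 18 sets the makespan at 18 weeks.
The longest chain containing J6 totals 16 weeks.
Slack of J6 = 8 − 6 = 2 weeks.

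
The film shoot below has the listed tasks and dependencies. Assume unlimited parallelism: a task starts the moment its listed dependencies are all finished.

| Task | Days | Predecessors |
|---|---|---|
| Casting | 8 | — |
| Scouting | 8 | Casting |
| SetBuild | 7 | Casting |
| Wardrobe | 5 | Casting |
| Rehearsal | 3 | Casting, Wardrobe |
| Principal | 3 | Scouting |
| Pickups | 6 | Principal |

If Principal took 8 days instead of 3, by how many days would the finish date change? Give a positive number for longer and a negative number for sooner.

Actual critical path: Casting→Scouting→Principal→Pickups = 8+8+3+6 = 25 ⇒ 25 days.
Principal lies on that path, so at 8 days the path becomes 30 days.
The critical path is still Casting→Scouting→Principal→Pickups; finish is now 30 days.
Change in finish: 30 − 25 = +5 days.

5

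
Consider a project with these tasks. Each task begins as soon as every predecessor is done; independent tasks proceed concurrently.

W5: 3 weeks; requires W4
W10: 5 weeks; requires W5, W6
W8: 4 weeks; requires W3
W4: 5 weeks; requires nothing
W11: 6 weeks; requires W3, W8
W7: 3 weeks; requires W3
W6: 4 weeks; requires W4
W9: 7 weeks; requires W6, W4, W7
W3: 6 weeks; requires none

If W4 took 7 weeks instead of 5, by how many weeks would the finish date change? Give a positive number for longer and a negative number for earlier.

2

Baseline: W4→W6→W9 = 5+4+7 = 16 → 16 weeks.
W4 lies on that path, so at 7 weeks the path becomes 18 weeks.
No other chain overtakes it, so the finish is 18 weeks.
Change in finish: 18 − 16 = +2 weeks.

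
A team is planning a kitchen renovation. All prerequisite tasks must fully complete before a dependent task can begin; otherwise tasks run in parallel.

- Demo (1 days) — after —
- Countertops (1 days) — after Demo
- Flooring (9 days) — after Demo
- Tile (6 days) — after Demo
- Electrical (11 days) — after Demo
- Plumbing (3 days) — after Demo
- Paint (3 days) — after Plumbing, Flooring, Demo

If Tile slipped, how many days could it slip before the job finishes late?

Critical path: Demo→Flooring→Paint = 1+9+3 = 13, so the finish is 13 days.
Tile finishes as early as 7 and must finish by 13.
Slack of Tile = 7 − 1 = 6 days.

6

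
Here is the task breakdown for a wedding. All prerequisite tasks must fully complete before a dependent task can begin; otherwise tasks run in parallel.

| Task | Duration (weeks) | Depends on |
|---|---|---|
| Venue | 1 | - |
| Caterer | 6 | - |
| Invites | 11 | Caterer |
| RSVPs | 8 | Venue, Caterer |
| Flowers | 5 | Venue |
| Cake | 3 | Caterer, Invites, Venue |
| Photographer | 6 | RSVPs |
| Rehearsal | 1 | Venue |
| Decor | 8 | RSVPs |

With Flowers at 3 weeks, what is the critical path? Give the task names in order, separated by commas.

Caterer, RSVPs, Decor

Actual critical path: Caterer→RSVPs→Decor = 6+8+8 = 22 ⇒ 22 weeks.
Flowers is off the critical path — its longest chain is 6 weeks, giving 16 of slack.
That remains the longest chain; total 22 weeks.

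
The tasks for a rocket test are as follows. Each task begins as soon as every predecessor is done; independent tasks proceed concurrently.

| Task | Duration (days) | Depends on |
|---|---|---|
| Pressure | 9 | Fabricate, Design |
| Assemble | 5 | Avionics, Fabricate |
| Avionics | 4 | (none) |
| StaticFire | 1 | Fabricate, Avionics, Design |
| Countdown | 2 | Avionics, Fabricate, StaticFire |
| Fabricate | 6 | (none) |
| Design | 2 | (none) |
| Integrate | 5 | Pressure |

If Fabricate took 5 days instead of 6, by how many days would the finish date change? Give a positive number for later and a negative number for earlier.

-1

Critical path before the change: Fabricate→Pressure→Integrate = 6+9+5 = 20 giving 20 days.
Since Fabricate is critical, the -1 change carries straight to that chain (now 19 days).
No other chain overtakes it, so the finish is 19 days.
Change in finish: 19 − 20 = -1 days.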